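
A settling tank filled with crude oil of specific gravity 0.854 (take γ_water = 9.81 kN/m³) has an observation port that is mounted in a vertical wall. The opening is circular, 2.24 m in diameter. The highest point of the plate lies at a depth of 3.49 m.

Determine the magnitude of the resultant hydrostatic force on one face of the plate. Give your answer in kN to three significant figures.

γ = 0.854 × 9.81 = 8.37774 kN/m³.
The centroid is at the centre, 1.12 m below the top of the plate, so the centroid depth is h_c = 3.49 + 1.12 = 4.61 m.
A = π(1.12)² = 3.94081 m².
Resultant F = γ·h_c·A = 8.37774 × 4.61 × 3.94081 = 152.2 kN.

F ≈ 152 kN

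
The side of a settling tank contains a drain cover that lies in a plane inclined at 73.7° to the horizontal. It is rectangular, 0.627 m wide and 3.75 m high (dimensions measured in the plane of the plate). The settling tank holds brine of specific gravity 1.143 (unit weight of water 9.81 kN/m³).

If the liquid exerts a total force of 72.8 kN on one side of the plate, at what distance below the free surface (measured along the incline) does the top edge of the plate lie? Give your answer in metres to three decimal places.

γ = 1.143 × 9.81 = 11.21283 kN/m³.
A = 0.627 × 3.75 = 2.35125 m².
From F = γ·h_c·A, the centroid depth is h_c = 72.8/(11.21283 × 2.35125) = 2.76132 m.
Let θ = 73.7° be the plate's angle to the horizontal; measure y along the incline from where the plane meets the free surface. Vertical depth h = y·sinθ with sinθ = 0.959805.
Along the incline, y_c = h_c/sinθ = 2.76132/0.959805 = 2.87696 m.
The centroid lies 3.75/2 = 1.875 m below the top edge, so the top edge sits at y_top = 2.87696 − 1.875 = 1.00196 m along the incline.

y_top ≈ 1.002 m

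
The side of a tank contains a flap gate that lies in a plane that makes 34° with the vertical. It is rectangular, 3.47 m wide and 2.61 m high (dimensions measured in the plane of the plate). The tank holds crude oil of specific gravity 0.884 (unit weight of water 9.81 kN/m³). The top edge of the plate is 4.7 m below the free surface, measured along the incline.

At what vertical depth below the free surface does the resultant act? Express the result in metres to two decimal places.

γ = 0.884 × 9.81 = 8.67204 kN/m³.
The plate makes 34° with the vertical, i.e. θ = 90° − 34° = 56° to the horizontal. Measuring y along the incline from the free-surface line, vertical depth h = y·sinθ with sinθ = 0.829038.
The centroid lies 2.61/2 = 1.305 m below the top edge, so y_c = 4.7 + 1.305 = 6.005 m and h_c = 6.005 × 0.829038 = 4.97837 m.
A = 3.47 × 2.61 = 9.0567 m².
Resultant F = γ·h_c·A = 8.67204 × 4.97837 × 9.0567 = 391.002 kN.
I_c = b·h³/12 = 3.47 × 2.61³/12 = 5.14126 m⁴.
Centre of pressure: y_p = y_c + I_c/(y_c·A) = 6.005 + 5.14126/(6.005 × 9.0567) = 6.005 + 0.0945337 = 6.09953 m along the plane.
Vertically, h_p = y_p·sinθ = 6.09953 × 0.829038 = 5.05674 m.

h_p = 5.06 m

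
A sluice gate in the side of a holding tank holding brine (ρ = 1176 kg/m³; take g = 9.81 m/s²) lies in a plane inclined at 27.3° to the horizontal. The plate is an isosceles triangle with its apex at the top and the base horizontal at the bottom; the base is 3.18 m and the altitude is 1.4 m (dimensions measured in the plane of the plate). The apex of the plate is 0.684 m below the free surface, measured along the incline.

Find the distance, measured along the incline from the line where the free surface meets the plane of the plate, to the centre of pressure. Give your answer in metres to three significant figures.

y_p = 1.68 m

γ = ρg = 1176 × 9.81 / 1000 = 11.53656 kN/m³.
Let θ = 27.3° be the plate's angle to the horizontal; measure y along the incline from where the plane meets the free surface. Vertical depth h = y·sinθ with sinθ = 0.458650.
With the apex up, the centroid sits 2h/3 = 2 × 1.4/3 = 0.933333 m below the apex, so y_c = 0.684 + 0.933333 = 1.61733 m and h_c = 1.61733 × 0.458650 = 0.741788 m.
A = ½ × 3.18 × 1.4 = 2.226 m².
Resultant F = γ·h_c·A = 11.53656 × 0.741788 × 2.226 = 19.0494 kN.
I_c = b·h³/36 = 3.18 × 1.4³/36 = 0.242387 m⁴.
Centre of pressure: y_p = y_c + I_c/(y_c·A) = 1.61733 + 0.242387/(1.61733 × 2.226) = 1.61733 + 0.0673264 = 1.68466 m along the plane.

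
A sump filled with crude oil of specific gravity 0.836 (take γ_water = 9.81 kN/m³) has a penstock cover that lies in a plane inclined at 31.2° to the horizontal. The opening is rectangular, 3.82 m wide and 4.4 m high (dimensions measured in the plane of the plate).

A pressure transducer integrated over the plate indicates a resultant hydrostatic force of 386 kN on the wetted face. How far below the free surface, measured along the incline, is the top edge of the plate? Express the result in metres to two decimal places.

y_top ≈ 3.21 m

γ = 0.836 × 9.81 = 8.20116 kN/m³.
A = 3.82 × 4.4 = 16.808 m².
From F = γ·h_c·A, the centroid depth is h_c = 386/(8.20116 × 16.808) = 2.80024 m.
Let θ = 31.2° be the plate's angle to the horizontal; measure y along the incline from where the plane meets the free surface. Vertical depth h = y·sinθ with sinθ = 0.518027.
Along the incline, y_c = h_c/sinθ = 2.80024/0.518027 = 5.40559 m.
The centroid lies 4.4/2 = 2.2 m below the top edge, so the top edge sits at y_top = 5.40559 − 2.2 = 3.20559 m along the incline.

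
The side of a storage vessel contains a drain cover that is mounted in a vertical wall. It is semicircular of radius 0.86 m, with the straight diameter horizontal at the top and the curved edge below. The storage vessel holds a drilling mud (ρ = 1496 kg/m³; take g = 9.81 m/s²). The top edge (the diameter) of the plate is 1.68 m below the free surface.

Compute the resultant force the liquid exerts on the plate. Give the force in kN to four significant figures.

γ = ρg = 1496 × 9.81 / 1000 = 14.67576 kN/m³.
The centroid of a semicircle lies 4r/(3π) = 0.364995 m from the diameter, here below the top edge, so the centroid depth is h_c = 1.68 + 0.364995 = 2.045 m.
A = πr²/2 = π × 0.86²/2 = 1.16176 m².
Resultant F = γ·h_c·A = 14.67576 × 2.045 × 1.16176 = 34.8667 kN.

F ≈ 34.87 kN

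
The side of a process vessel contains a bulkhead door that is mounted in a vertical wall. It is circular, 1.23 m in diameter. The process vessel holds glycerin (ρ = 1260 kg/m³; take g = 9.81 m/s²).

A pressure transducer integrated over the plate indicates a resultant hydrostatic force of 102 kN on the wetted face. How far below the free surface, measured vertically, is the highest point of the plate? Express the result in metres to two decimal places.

d_top ≈ 6.33 m

γ = ρg = 1260 × 9.81 / 1000 = 12.3606 kN/m³.
A = π(0.615)² = 1.18823 m².
From F = γ·h_c·A, the centroid depth is h_c = 102/(12.3606 × 1.18823) = 6.94481 m.
The centroid is at the centre, 0.615 m below the top of the plate, so the highest point sits at h_top = 6.94481 − 0.615 = 6.32981 m below the surface.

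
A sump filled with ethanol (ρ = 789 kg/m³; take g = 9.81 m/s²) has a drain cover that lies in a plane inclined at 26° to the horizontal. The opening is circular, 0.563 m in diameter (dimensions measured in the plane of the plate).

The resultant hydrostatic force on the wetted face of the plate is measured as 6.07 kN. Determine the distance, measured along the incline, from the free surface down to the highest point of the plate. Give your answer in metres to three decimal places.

y_top ≈ 6.905 m

γ = ρg = 789 × 9.81 / 1000 = 7.74009 kN/m³.
A = π(0.2815)² = 0.248947 m².
From F = γ·h_c·A, the centroid depth is h_c = 6.07/(7.74009 × 0.248947) = 3.15018 m.
Let θ = 26° be the plate's angle to the horizontal; measure y along the incline from where the plane meets the free surface. Vertical depth h = y·sinθ with sinθ = 0.438371.
Along the incline, y_c = h_c/sinθ = 3.15018/0.438371 = 7.1861 m.
The centroid is at the centre, 0.2815 m below the top of the plate, so the highest point sits at y_top = 7.1861 − 0.2815 = 6.9046 m along the incline.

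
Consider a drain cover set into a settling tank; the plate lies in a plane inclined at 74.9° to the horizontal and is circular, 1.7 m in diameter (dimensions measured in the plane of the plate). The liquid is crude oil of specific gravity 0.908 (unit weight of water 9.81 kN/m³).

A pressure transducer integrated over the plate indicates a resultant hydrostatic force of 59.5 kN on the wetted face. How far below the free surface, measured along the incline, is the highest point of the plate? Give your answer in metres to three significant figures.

y_top ≈ 2.20 m

γ = 0.908 × 9.81 = 8.90748 kN/m³.
A = π(0.85)² = 2.2698 m².
From F = γ·h_c·A, the centroid depth is h_c = 59.5/(8.90748 × 2.2698) = 2.94289 m.
Let θ = 74.9° be the plate's angle to the horizontal; measure y along the incline from where the plane meets the free surface. Vertical depth h = y·sinθ with sinθ = 0.965473.
Along the incline, y_c = h_c/sinθ = 2.94289/0.965473 = 3.04813 m.
The centroid is at the centre, 0.85 m below the top of the plate, so the highest point sits at y_top = 3.04813 − 0.85 = 2.19813 m along the incline.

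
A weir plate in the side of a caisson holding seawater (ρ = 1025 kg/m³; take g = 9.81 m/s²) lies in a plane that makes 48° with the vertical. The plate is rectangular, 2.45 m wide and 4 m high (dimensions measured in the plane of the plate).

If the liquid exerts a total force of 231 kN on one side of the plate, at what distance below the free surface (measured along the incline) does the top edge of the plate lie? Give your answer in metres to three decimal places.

y_top ≈ 1.503 m

γ = ρg = 1025 × 9.81 / 1000 = 10.05525 kN/m³.
A = 2.45 × 4 = 9.8 m².
From F = γ·h_c·A, the centroid depth is h_c = 231/(10.05525 × 9.8) = 2.34419 m.
The plate makes 48° with the vertical, i.e. θ = 90° − 48° = 42° to the horizontal. Measuring y along the incline from the free-surface line, vertical depth h = y·sinθ with sinθ = 0.669131.
Along the incline, y_c = h_c/sinθ = 2.34419/0.669131 = 3.50333 m.
The centroid lies 4/2 = 2 m below the top edge, so the top edge sits at y_top = 3.50333 − 2 = 1.50333 m along the incline.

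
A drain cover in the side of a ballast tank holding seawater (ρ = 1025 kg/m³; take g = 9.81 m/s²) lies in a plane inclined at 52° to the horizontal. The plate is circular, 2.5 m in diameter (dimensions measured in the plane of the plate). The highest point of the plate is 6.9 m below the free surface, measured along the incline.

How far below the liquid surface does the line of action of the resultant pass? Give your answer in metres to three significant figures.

h_p = 6.46 m

γ = ρg = 1025 × 9.81 / 1000 = 10.05525 kN/m³.
Let θ = 52° be the plate's angle to the horizontal; measure y along the incline from where the plane meets the free surface. Vertical depth h = y·sinθ with sinθ = 0.788011.
The centroid is at the centre, 1.25 m below the top of the plate, so y_c = 6.9 + 1.25 = 8.15 m and h_c = 8.15 × 0.788011 = 6.42229 m.
A = π(1.25)² = 4.90874 m².
Resultant F = γ·h_c·A = 10.05525 × 6.42229 × 4.90874 = 316.995 kN.
I_c = πr⁴/4 = π × 1.25⁴/4 = 1.91748 m⁴.
Centre of pressure: y_p = y_c + I_c/(y_c·A) = 8.15 + 1.91748/(8.15 × 4.90874) = 8.15 + 0.0479295 = 8.19793 m along the plane.
Vertically, h_p = y_p·sinθ = 8.19793 × 0.788011 = 6.46006 m.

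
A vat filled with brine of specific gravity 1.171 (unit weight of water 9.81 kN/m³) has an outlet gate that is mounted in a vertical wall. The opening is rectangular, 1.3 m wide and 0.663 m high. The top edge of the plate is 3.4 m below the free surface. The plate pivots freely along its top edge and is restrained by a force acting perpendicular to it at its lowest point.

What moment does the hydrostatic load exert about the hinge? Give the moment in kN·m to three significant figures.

γ = 1.171 × 9.81 = 11.48751 kN/m³.
The centroid lies 0.663/2 = 0.3315 m below the top edge, so the centroid depth is h_c = 3.4 + 0.3315 = 3.7315 m.
A = 1.3 × 0.663 = 0.8619 m².
Resultant F = γ·h_c·A = 11.48751 × 3.7315 × 0.8619 = 36.9459 kN.
I_c = b·h³/12 = 1.3 × 0.663³/12 = 0.031572 m⁴.
Centre of pressure: y_p = y_c + I_c/(y_c·A) = 3.7315 + 0.031572/(3.7315 × 0.8619) = 3.7315 + 0.00981662 = 3.74132 m along the plane.
The resultant acts 0.3315 + 0.00981662 = 0.341317 m (along the plate) below the hinge at the top edge, so the moment about the hinge is M = F × 0.341317 = 36.9459 × 0.341317 = 12.6103 kN·m.

M ≈ 12.6 kN·m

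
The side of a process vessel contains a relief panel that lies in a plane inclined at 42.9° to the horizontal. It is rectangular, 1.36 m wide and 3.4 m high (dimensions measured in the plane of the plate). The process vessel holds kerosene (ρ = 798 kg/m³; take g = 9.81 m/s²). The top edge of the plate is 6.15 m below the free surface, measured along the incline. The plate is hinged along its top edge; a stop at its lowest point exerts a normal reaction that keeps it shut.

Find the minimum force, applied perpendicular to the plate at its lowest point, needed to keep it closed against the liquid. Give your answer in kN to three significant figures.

γ = ρg = 798 × 9.81 / 1000 = 7.82838 kN/m³.
Let θ = 42.9° be the plate's angle to the horizontal; measure y along the incline from where the plane meets the free surface. Vertical depth h = y·sinθ with sinθ = 0.680721.
The centroid lies 3.4/2 = 1.7 m below the top edge, so y_c = 6.15 + 1.7 = 7.85 m and h_c = 7.85 × 0.680721 = 5.34366 m.
A = 1.36 × 3.4 = 4.624 m².
Resultant F = γ·h_c·A = 7.82838 × 5.34366 × 4.624 = 193.432 kN.
I_c = b·h³/12 = 1.36 × 3.4³/12 = 4.45445 m⁴.
Centre of pressure: y_p = y_c + I_c/(y_c·A) = 7.85 + 4.45445/(7.85 × 4.624) = 7.85 + 0.122718 = 7.97272 m along the plane.
The resultant acts 1.7 + 0.122718 = 1.82272 m (along the plate) below the hinge at the top edge, so the moment about the hinge is M = F × 1.82272 = 193.432 × 1.82272 = 352.572 kN·m.
A normal force at the bottom, 3.4 m from the hinge, must supply this moment: P = 352.572/3.4 = 103.698 kN.

P ≈ 104 kN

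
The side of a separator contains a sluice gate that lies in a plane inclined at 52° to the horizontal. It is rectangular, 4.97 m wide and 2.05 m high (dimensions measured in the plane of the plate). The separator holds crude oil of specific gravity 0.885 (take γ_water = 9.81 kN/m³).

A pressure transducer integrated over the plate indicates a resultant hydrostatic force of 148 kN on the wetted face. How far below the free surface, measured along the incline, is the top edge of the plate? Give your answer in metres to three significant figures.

γ = 0.885 × 9.81 = 8.68185 kN/m³.
A = 4.97 × 2.05 = 10.1885 m².
From F = γ·h_c·A, the centroid depth is h_c = 148/(8.68185 × 10.1885) = 1.67317 m.
Let θ = 52° be the plate's angle to the horizontal; measure y along the incline from where the plane meets the free surface. Vertical depth h = y·sinθ with sinθ = 0.788011.
Along the incline, y_c = h_c/sinθ = 1.67317/0.788011 = 2.12328 m.
The centroid lies 2.05/2 = 1.025 m below the top edge, so the top edge sits at y_top = 2.12328 − 1.025 = 1.09828 m along the incline.

y_top ≈ 1.10 m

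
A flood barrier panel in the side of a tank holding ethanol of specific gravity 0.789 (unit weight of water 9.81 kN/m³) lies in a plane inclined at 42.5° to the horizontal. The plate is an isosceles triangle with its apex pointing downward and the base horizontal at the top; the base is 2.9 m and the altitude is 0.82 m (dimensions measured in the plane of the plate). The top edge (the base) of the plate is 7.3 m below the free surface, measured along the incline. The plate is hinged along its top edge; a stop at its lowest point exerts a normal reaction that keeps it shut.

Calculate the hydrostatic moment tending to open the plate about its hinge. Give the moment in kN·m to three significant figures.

γ = 0.789 × 9.81 = 7.74009 kN/m³.
Let θ = 42.5° be the plate's angle to the horizontal; measure y along the incline from where the plane meets the free surface. Vertical depth h = y·sinθ with sinθ = 0.675590.
With the apex down, the centroid sits h/3 = 0.82/3 = 0.273333 m below the base (the top edge), so y_c = 7.3 + 0.273333 = 7.57333 m and h_c = 7.57333 × 0.675590 = 5.11647 m.
A = ½ × 2.9 × 0.82 = 1.189 m².
Resultant F = γ·h_c·A = 7.74009 × 5.11647 × 1.189 = 47.0867 kN.
I_c = b·h³/36 = 2.9 × 0.82³/36 = 0.0444158 m⁴.
Centre of pressure: y_p = y_c + I_c/(y_c·A) = 7.57333 + 0.0444158/(7.57333 × 1.189) = 7.57333 + 0.00493252 = 7.57826 m along the plane.
The resultant acts 0.273333 + 0.00493252 = 0.278266 m (along the plate) below the hinge at the top edge, so the moment about the hinge is M = F × 0.278266 = 47.0867 × 0.278266 = 13.1026 kN·m.

M ≈ 13.1 kN·m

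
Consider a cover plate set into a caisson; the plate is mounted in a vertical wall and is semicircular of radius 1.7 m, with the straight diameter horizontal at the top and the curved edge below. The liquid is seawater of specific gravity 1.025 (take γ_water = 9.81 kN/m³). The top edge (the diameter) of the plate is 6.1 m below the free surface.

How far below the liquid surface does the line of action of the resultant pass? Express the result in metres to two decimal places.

γ = 1.025 × 9.81 = 10.05525 kN/m³.
The centroid of a semicircle lies 4r/(3π) = 0.721502 m from the diameter, here below the top edge, so the centroid depth is h_c = 6.1 + 0.721502 = 6.8215 m.
A = πr²/2 = π × 1.7²/2 = 4.5396 m².
Resultant F = γ·h_c·A = 10.05525 × 6.8215 × 4.5396 = 311.38 kN.
I_c = (π/8 − 8/(9π))·r⁴ = 0.109757 × 1.7⁴ = 0.916701 m⁴.
Centre of pressure: y_p = y_c + I_c/(y_c·A) = 6.8215 + 0.916701/(6.8215 × 4.5396) = 6.8215 + 0.0296026 = 6.8511 m along the plane.

h_p = 6.85 m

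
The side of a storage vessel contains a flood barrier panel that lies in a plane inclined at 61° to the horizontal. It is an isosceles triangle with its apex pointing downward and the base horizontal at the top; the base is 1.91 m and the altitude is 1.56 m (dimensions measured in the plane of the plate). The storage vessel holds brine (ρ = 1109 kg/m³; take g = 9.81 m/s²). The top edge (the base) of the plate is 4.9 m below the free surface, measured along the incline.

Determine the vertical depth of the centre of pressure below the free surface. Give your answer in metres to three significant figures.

γ = ρg = 1109 × 9.81 / 1000 = 10.87929 kN/m³.
Let θ = 61° be the plate's angle to the horizontal; measure y along the incline from where the plane meets the free surface. Vertical depth h = y·sinθ with sinθ = 0.874620.
With the apex down, the centroid sits h/3 = 1.56/3 = 0.52 m below the base (the top edge), so y_c = 4.9 + 0.52 = 5.42 m and h_c = 5.42 × 0.874620 = 4.74044 m.
A = ½ × 1.91 × 1.56 = 1.4898 m².
Resultant F = γ·h_c·A = 10.87929 × 4.74044 × 1.4898 = 76.8329 kN.
I_c = b·h³/36 = 1.91 × 1.56³/36 = 0.201421 m⁴.
Centre of pressure: y_p = y_c + I_c/(y_c·A) = 5.42 + 0.201421/(5.42 × 1.4898) = 5.42 + 0.0249447 = 5.44494 m along the plane.
Vertically, h_p = y_p·sinθ = 5.44494 × 0.874620 = 4.76225 m.

h_p = 4.76 m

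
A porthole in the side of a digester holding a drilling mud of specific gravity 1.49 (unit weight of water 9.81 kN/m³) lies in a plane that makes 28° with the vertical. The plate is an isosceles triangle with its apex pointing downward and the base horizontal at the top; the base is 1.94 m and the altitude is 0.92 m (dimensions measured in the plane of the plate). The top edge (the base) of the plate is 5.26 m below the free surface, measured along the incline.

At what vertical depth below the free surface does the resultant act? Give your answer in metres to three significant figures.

h_p = 4.92 m

γ = 1.49 × 9.81 = 14.6169 kN/m³.
The plate makes 28° with the vertical, i.e. θ = 90° − 28° = 62° to the horizontal. Measuring y along the incline from the free-surface line, vertical depth h = y·sinθ with sinθ = 0.882948.
With the apex down, the centroid sits h/3 = 0.92/3 = 0.306667 m below the base (the top edge), so y_c = 5.26 + 0.306667 = 5.56667 m and h_c = 5.56667 × 0.882948 = 4.91508 m.
A = ½ × 1.94 × 0.92 = 0.8924 m².
Resultant F = γ·h_c·A = 14.6169 × 4.91508 × 0.8924 = 64.1129 kN.
I_c = b·h³/36 = 1.94 × 0.92³/36 = 0.0419626 m⁴.
Centre of pressure: y_p = y_c + I_c/(y_c·A) = 5.56667 + 0.0419626/(5.56667 × 0.8924) = 5.56667 + 0.00844709 = 5.57512 m along the plane.
Vertically, h_p = y_p·sinθ = 5.57512 × 0.882948 = 4.92254 m.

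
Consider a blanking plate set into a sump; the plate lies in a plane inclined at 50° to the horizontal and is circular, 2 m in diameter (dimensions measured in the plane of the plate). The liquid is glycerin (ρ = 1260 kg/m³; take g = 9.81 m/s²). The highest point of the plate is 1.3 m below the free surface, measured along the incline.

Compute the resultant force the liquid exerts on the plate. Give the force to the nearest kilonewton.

γ = ρg = 1260 × 9.81 / 1000 = 12.3606 kN/m³.
Let θ = 50° be the plate's angle to the horizontal; measure y along the incline from where the plane meets the free surface. Vertical depth h = y·sinθ with sinθ = 0.766044.
The centroid is at the centre, 1 m below the top of the plate, so y_c = 1.3 + 1 = 2.3 m and h_c = 2.3 × 0.766044 = 1.7619 m.
A = π(1)² = 3.14159 m².
Resultant F = γ·h_c·A = 12.3606 × 1.7619 × 3.14159 = 68.418 kN.

F ≈ 68 kN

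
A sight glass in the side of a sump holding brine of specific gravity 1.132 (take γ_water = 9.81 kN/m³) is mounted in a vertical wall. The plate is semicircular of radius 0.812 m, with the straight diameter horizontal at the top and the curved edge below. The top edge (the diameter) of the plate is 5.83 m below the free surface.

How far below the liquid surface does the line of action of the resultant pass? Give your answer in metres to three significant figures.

γ = 1.132 × 9.81 = 11.10492 kN/m³.
The centroid of a semicircle lies 4r/(3π) = 0.344624 m from the diameter, here below the top edge, so the centroid depth is h_c = 5.83 + 0.344624 = 6.17462 m.
A = πr²/2 = π × 0.812²/2 = 1.0357 m².
Resultant F = γ·h_c·A = 11.10492 × 6.17462 × 1.0357 = 71.0166 kN.
I_c = (π/8 − 8/(9π))·r⁴ = 0.109757 × 0.812⁴ = 0.0477152 m⁴.
Centre of pressure: y_p = y_c + I_c/(y_c·A) = 6.17462 + 0.0477152/(6.17462 × 1.0357) = 6.17462 + 0.00746127 = 6.18208 m along the plane.

h_p = 6.18 m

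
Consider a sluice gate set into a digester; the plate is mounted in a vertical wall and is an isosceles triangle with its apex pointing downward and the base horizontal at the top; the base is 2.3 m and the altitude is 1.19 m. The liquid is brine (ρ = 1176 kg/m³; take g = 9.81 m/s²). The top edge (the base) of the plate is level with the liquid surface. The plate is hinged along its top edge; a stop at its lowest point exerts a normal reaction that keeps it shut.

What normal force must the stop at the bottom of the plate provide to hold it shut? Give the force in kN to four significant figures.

P ≈ 3.131 kN

γ = ρg = 1176 × 9.81 / 1000 = 11.53656 kN/m³.
With the apex down, the centroid sits h/3 = 1.19/3 = 0.396667 m below the base (the top edge), so the centroid depth is h_c = 0.396667 m.
A = ½ × 2.3 × 1.19 = 1.3685 m².
Resultant F = γ·h_c·A = 11.53656 × 0.396667 × 1.3685 = 6.26249 kN.
I_c = b·h³/36 = 2.3 × 1.19³/36 = 0.107663 m⁴.
Centre of pressure: y_p = y_c + I_c/(y_c·A) = 0.396667 + 0.107663/(0.396667 × 1.3685) = 0.396667 + 0.198333 = 0.595 m along the plane.
The resultant acts 0.396667 + 0.198333 = 0.595 m (along the plate) below the hinge at the top edge, so the moment about the hinge is M = F × 0.595 = 6.26249 × 0.595 = 3.72618 kN·m.
A normal force at the bottom, 1.19 m from the hinge, must supply this moment: P = 3.72618/1.19 = 3.13124 kN.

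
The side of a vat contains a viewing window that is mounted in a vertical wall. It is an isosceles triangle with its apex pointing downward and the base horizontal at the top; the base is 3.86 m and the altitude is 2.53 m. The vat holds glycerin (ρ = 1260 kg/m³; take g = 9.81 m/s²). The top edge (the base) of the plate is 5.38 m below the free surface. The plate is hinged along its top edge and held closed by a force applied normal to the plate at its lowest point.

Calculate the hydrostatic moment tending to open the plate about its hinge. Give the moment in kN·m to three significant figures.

M ≈ 338 kN·m

γ = ρg = 1260 × 9.81 / 1000 = 12.3606 kN/m³.
With the apex down, the centroid sits h/3 = 2.53/3 = 0.843333 m below the base (the top edge), so the centroid depth is h_c = 5.38 + 0.843333 = 6.22333 m.
A = ½ × 3.86 × 2.53 = 4.8829 m².
Resultant F = γ·h_c·A = 12.3606 × 6.22333 × 4.8829 = 375.613 kN.
I_c = b·h³/36 = 3.86 × 2.53³/36 = 1.73639 m⁴.
Centre of pressure: y_p = y_c + I_c/(y_c·A) = 6.22333 + 1.73639/(6.22333 × 4.8829) = 6.22333 + 0.0571408 = 6.28047 m along the plane.
The resultant acts 0.843333 + 0.0571408 = 0.900474 m (along the plate) below the hinge at the top edge, so the moment about the hinge is M = F × 0.900474 = 375.613 × 0.900474 = 338.23 kN·m.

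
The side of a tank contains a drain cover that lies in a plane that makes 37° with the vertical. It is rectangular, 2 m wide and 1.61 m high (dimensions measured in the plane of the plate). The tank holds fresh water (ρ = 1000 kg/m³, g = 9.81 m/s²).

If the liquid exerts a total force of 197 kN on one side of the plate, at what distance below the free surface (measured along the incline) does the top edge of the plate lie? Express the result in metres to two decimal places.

y_top ≈ 7.00 m

γ = ρg = 1000 × 9.81 = 9810 N/m³ = 9.81 kN/m³.
A = 2 × 1.61 = 3.22 m².
From F = γ·h_c·A, the centroid depth is h_c = 197/(9.81 × 3.22) = 6.23651 m.
The plate makes 37° with the vertical, i.e. θ = 90° − 37° = 53° to the horizontal. Measuring y along the incline from the free-surface line, vertical depth h = y·sinθ with sinθ = 0.798636.
Along the incline, y_c = h_c/sinθ = 6.23651/0.798636 = 7.80895 m.
The centroid lies 1.61/2 = 0.805 m below the top edge, so the top edge sits at y_top = 7.80895 − 0.805 = 7.00395 m along the incline.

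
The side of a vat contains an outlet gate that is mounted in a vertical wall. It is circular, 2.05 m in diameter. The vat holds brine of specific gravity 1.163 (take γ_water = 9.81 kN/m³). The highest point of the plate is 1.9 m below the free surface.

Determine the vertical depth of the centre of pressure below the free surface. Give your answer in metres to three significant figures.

h_p = 3.01 m

γ = 1.163 × 9.81 = 11.40903 kN/m³.
The centroid is at the centre, 1.025 m below the top of the plate, so the centroid depth is h_c = 1.9 + 1.025 = 2.925 m.
A = π(1.025)² = 3.30064 m².
Resultant F = γ·h_c·A = 11.40903 × 2.925 × 3.30064 = 110.147 kN.
I_c = πr⁴/4 = π × 1.025⁴/4 = 0.866933 m⁴.
Centre of pressure: y_p = y_c + I_c/(y_c·A) = 2.925 + 0.866933/(2.925 × 3.30064) = 2.925 + 0.0897969 = 3.0148 m along the plane.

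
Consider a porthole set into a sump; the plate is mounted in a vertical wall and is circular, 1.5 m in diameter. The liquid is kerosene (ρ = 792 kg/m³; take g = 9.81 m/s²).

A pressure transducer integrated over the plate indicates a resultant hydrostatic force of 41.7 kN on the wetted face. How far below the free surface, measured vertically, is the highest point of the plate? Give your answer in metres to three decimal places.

γ = ρg = 792 × 9.81 / 1000 = 7.76952 kN/m³.
A = π(0.75)² = 1.76715 m².
From F = γ·h_c·A, the centroid depth is h_c = 41.7/(7.76952 × 1.76715) = 3.03717 m.
The centroid is at the centre, 0.75 m below the top of the plate, so the highest point sits at h_top = 3.03717 − 0.75 = 2.28717 m below the surface.

d_top ≈ 2.287 m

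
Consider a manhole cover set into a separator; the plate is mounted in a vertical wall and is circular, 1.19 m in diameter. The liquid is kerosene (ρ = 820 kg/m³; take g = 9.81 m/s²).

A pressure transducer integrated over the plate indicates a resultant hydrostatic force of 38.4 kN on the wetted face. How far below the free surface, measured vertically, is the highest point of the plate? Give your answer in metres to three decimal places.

γ = ρg = 820 × 9.81 / 1000 = 8.0442 kN/m³.
A = π(0.595)² = 1.1122 m².
From F = γ·h_c·A, the centroid depth is h_c = 38.4/(8.0442 × 1.1122) = 4.29206 m.
The centroid is at the centre, 0.595 m below the top of the plate, so the highest point sits at h_top = 4.29206 − 0.595 = 3.69706 m below the surface.

d_top ≈ 3.697 m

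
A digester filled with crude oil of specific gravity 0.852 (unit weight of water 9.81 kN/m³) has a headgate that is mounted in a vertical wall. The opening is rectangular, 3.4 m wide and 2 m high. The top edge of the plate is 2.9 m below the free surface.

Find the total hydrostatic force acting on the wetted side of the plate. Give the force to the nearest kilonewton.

F ≈ 222 kN

γ = 0.852 × 9.81 = 8.35812 kN/m³.
The centroid lies 2/2 = 1 m below the top edge, so the centroid depth is h_c = 2.9 + 1 = 3.9 m.
A = 3.4 × 2 = 6.8 m².
Resultant F = γ·h_c·A = 8.35812 × 3.9 × 6.8 = 221.657 kN.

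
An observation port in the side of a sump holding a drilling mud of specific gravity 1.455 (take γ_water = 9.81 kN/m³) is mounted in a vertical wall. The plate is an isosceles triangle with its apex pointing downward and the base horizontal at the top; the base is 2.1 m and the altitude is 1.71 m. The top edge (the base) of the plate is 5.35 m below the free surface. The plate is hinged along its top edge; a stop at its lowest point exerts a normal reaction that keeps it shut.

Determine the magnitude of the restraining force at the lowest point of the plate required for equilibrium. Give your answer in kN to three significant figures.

P ≈ 53.0 kN

γ = 1.455 × 9.81 = 14.27355 kN/m³.
With the apex down, the centroid sits h/3 = 1.71/3 = 0.57 m below the base (the top edge), so the centroid depth is h_c = 5.35 + 0.57 = 5.92 m.
A = ½ × 2.1 × 1.71 = 1.7955 m².
Resultant F = γ·h_c·A = 14.27355 × 5.92 × 1.7955 = 151.719 kN.
I_c = b·h³/36 = 2.1 × 1.71³/36 = 0.291679 m⁴.
Centre of pressure: y_p = y_c + I_c/(y_c·A) = 5.92 + 0.291679/(5.92 × 1.7955) = 5.92 + 0.0274409 = 5.94744 m along the plane.
The resultant acts 0.57 + 0.0274409 = 0.597441 m (along the plate) below the hinge at the top edge, so the moment about the hinge is M = F × 0.597441 = 151.719 × 0.597441 = 90.6432 kN·m.
A normal force at the bottom, 1.71 m from the hinge, must supply this moment: P = 90.6432/1.71 = 53.0077 kN.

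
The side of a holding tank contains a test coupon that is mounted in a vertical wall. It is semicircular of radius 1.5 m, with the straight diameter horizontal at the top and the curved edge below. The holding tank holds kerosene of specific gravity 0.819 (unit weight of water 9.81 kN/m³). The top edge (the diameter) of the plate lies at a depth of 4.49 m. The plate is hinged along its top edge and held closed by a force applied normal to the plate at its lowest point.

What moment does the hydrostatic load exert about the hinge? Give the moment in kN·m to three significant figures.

γ = 0.819 × 9.81 = 8.03439 kN/m³.
The centroid of a semicircle lies 4r/(3π) = 0.63662 m from the diameter, here below the top edge, so the centroid depth is h_c = 4.49 + 0.63662 = 5.12662 m.
A = πr²/2 = π × 1.5²/2 = 3.53429 m².
Resultant F = γ·h_c·A = 8.03439 × 5.12662 × 3.53429 = 145.575 kN.
I_c = (π/8 − 8/(9π))·r⁴ = 0.109757 × 1.5⁴ = 0.555645 m⁴.
Centre of pressure: y_p = y_c + I_c/(y_c·A) = 5.12662 + 0.555645/(5.12662 × 3.53429) = 5.12662 + 0.0306665 = 5.15729 m along the plane.
The resultant acts 0.63662 + 0.0306665 = 0.667287 m (along the plate) below the hinge at the top edge, so the moment about the hinge is M = F × 0.667287 = 145.575 × 0.667287 = 97.1403 kN·m.

M ≈ 97.1 kN·m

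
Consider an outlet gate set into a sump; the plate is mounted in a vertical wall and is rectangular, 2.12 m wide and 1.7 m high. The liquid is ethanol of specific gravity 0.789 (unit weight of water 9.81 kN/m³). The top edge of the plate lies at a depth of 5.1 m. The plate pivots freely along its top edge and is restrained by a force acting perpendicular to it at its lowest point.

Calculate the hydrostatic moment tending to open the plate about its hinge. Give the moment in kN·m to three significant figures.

γ = 0.789 × 9.81 = 7.74009 kN/m³.
The centroid lies 1.7/2 = 0.85 m below the top edge, so the centroid depth is h_c = 5.1 + 0.85 = 5.95 m.
A = 2.12 × 1.7 = 3.604 m².
Resultant F = γ·h_c·A = 7.74009 × 5.95 × 3.604 = 165.977 kN.
I_c = b·h³/12 = 2.12 × 1.7³/12 = 0.867963 m⁴.
Centre of pressure: y_p = y_c + I_c/(y_c·A) = 5.95 + 0.867963/(5.95 × 3.604) = 5.95 + 0.0404762 = 5.99048 m along the plane.
The resultant acts 0.85 + 0.0404762 = 0.890476 m (along the plate) below the hinge at the top edge, so the moment about the hinge is M = F × 0.890476 = 165.977 × 0.890476 = 147.799 kN·m.

M ≈ 148 kN·m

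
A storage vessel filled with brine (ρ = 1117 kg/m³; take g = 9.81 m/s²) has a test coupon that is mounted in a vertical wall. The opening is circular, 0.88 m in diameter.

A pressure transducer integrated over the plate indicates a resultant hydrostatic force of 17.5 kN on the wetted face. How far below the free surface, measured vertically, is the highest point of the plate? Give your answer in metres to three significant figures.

d_top ≈ 2.19 m

γ = ρg = 1117 × 9.81 / 1000 = 10.95777 kN/m³.
A = π(0.44)² = 0.608212 m².
From F = γ·h_c·A, the centroid depth is h_c = 17.5/(10.95777 × 0.608212) = 2.6258 m.
The centroid is at the centre, 0.44 m below the top of the plate, so the highest point sits at h_top = 2.6258 − 0.44 = 2.1858 m below the surface.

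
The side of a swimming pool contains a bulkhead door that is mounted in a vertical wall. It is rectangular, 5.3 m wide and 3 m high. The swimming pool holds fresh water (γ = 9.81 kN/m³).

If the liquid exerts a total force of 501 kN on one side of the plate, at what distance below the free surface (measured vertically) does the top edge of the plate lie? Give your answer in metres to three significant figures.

d_top ≈ 1.71 m

γ = 9.81 kN/m³.
A = 5.3 × 3 = 15.9 m².
From F = γ·h_c·A, the centroid depth is h_c = 501/(9.81 × 15.9) = 3.21197 m.
The centroid lies 3/2 = 1.5 m below the top edge, so the top edge sits at h_top = 3.21197 − 1.5 = 1.71197 m below the surface.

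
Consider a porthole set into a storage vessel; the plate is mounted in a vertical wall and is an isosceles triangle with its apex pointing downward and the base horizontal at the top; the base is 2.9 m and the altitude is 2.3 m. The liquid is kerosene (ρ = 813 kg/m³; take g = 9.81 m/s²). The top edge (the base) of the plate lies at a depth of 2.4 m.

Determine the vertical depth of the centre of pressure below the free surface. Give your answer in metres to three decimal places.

γ = ρg = 813 × 9.81 / 1000 = 7.97553 kN/m³.
With the apex down, the centroid sits h/3 = 2.3/3 = 0.766667 m below the base (the top edge), so the centroid depth is h_c = 2.4 + 0.766667 = 3.16667 m.
A = ½ × 2.9 × 2.3 = 3.335 m².
Resultant F = γ·h_c·A = 7.97553 × 3.16667 × 3.335 = 84.2283 kN.
I_c = b·h³/36 = 2.9 × 2.3³/36 = 0.980119 m⁴.
Centre of pressure: y_p = y_c + I_c/(y_c·A) = 3.16667 + 0.980119/(3.16667 × 3.335) = 3.16667 + 0.0928069 = 3.25948 m along the plane.

h_p = 3.259 m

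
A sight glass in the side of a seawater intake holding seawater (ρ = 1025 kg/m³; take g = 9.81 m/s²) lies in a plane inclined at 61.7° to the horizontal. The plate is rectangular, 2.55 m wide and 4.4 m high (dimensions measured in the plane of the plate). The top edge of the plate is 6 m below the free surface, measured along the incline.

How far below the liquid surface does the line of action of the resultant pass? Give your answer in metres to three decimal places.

h_p = 7.393 m

γ = ρg = 1025 × 9.81 / 1000 = 10.05525 kN/m³.
Let θ = 61.7° be the plate's angle to the horizontal; measure y along the incline from where the plane meets the free surface. Vertical depth h = y·sinθ with sinθ = 0.880477.
The centroid lies 4.4/2 = 2.2 m below the top edge, so y_c = 6 + 2.2 = 8.2 m and h_c = 8.2 × 0.880477 = 7.21991 m.
A = 2.55 × 4.4 = 11.22 m².
Resultant F = γ·h_c·A = 10.05525 × 7.21991 × 11.22 = 814.55 kN.
I_c = b·h³/12 = 2.55 × 4.4³/12 = 18.1016 m⁴.
Centre of pressure: y_p = y_c + I_c/(y_c·A) = 8.2 + 18.1016/(8.2 × 11.22) = 8.2 + 0.196748 = 8.39675 m along the plane.
Vertically, h_p = y_p·sinθ = 8.39675 × 0.880477 = 7.39315 m.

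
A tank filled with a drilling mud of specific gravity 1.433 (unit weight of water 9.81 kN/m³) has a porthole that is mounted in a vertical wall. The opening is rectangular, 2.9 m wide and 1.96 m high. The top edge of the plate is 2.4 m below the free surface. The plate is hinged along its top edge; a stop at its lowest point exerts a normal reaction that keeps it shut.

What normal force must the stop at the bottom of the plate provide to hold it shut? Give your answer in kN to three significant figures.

γ = 1.433 × 9.81 = 14.05773 kN/m³.
The centroid lies 1.96/2 = 0.98 m below the top edge, so the centroid depth is h_c = 2.4 + 0.98 = 3.38 m.
A = 2.9 × 1.96 = 5.684 m².
Resultant F = γ·h_c·A = 14.05773 × 3.38 × 5.684 = 270.076 kN.
I_c = b·h³/12 = 2.9 × 1.96³/12 = 1.81964 m⁴.
Centre of pressure: y_p = y_c + I_c/(y_c·A) = 3.38 + 1.81964/(3.38 × 5.684) = 3.38 + 0.0947141 = 3.47471 m along the plane.
The resultant acts 0.98 + 0.0947141 = 1.07471 m (along the plate) below the hinge at the top edge, so the moment about the hinge is M = F × 1.07471 = 270.076 × 1.07471 = 290.253 kN·m.
A normal force at the bottom, 1.96 m from the hinge, must supply this moment: P = 290.253/1.96 = 148.088 kN.

P ≈ 148 kN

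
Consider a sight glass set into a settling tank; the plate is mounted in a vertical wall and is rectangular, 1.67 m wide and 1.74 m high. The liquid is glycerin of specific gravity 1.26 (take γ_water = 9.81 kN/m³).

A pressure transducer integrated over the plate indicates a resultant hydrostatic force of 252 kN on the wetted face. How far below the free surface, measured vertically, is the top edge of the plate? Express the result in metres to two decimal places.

d_top ≈ 6.15 m

γ = 1.26 × 9.81 = 12.3606 kN/m³.
A = 1.67 × 1.74 = 2.9058 m².
From F = γ·h_c·A, the centroid depth is h_c = 252/(12.3606 × 2.9058) = 7.01609 m.
The centroid lies 1.74/2 = 0.87 m below the top edge, so the top edge sits at h_top = 7.01609 − 0.87 = 6.14609 m below the surface.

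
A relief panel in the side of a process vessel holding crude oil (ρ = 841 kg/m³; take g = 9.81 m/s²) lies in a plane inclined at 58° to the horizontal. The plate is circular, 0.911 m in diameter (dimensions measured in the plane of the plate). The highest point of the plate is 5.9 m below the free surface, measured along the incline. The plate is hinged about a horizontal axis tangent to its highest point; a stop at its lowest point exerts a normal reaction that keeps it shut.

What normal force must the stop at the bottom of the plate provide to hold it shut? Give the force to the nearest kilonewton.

γ = ρg = 841 × 9.81 / 1000 = 8.25021 kN/m³.
Let θ = 58° be the plate's angle to the horizontal; measure y along the incline from where the plane meets the free surface. Vertical depth h = y·sinθ with sinθ = 0.848048.
The centroid is at the centre, 0.4555 m below the top of the plate, so y_c = 5.9 + 0.4555 = 6.3555 m and h_c = 6.3555 × 0.848048 = 5.38977 m.
A = π(0.4555)² = 0.651818 m².
Resultant F = γ·h_c·A = 8.25021 × 5.38977 × 0.651818 = 28.9842 kN.
I_c = πr⁴/4 = π × 0.4555⁴/4 = 0.0338099 m⁴.
Centre of pressure: y_p = y_c + I_c/(y_c·A) = 6.3555 + 0.0338099/(6.3555 × 0.651818) = 6.3555 + 0.00816146 = 6.36366 m along the plane.
The resultant acts 0.4555 + 0.00816146 = 0.463661 m (along the plate) below the hinge at the top edge, so the moment about the hinge is M = F × 0.463661 = 28.9842 × 0.463661 = 13.4388 kN·m.
A normal force at the bottom, 0.911 m from the hinge, must supply this moment: P = 13.4388/0.911 = 14.7517 kN.

P ≈ 15 kN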